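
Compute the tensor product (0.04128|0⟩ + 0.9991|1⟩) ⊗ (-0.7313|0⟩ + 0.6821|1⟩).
-0.03019|00⟩ + 0.02816|01⟩ - 0.7306|10⟩ + 0.6815|11⟩

amp(|b₁b₂…⟩) = product of the factor amplitudes for bits b₁, b₂, …; only kets whose every factor amplitude is nonzero survive.
|00⟩: (0.04128)(-0.7313) = -0.03019
|01⟩: (0.04128)(0.6821) = 0.02816
|10⟩: (0.9991)(-0.7313) = -0.7306
|11⟩: (0.9991)(0.6821) = 0.6815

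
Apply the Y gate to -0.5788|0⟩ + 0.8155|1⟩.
-0.8155i|0⟩ - 0.5788i|1⟩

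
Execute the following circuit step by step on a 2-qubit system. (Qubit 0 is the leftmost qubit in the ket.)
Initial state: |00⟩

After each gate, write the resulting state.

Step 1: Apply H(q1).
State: 1/√2|00⟩ + 1/√2|01⟩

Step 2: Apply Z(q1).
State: 1/√2|00⟩ - 1/√2|01⟩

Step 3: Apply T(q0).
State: 1/√2|00⟩ - 1/√2|01⟩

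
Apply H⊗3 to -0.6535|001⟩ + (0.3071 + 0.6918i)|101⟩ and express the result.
(-0.1225 + 0.2446i)|000⟩ + (0.1225 - 0.2446i)|001⟩ + (-0.1225 + 0.2446i)|010⟩ + (0.1225 - 0.2446i)|011⟩ + (-0.3396 - 0.2446i)|100⟩ + (0.3396 + 0.2446i)|101⟩ + (-0.3396 - 0.2446i)|110⟩ + (0.3396 + 0.2446i)|111⟩

H⊗3 gives amp(|y⟩) = (1/2√2) Σ_x (−1)^(x·y) amp(|x⟩), where x·y is the number of positions in which both x and y have a 1.
|000⟩: (-0.6535 + (0.3071 + 0.6918i))/(2√2) = (-0.1225 + 0.2446i)
|001⟩: (0.6535 - (0.3071 + 0.6918i))/(2√2) = (0.1225 - 0.2446i)
|010⟩: (-0.6535 + (0.3071 + 0.6918i))/(2√2) = (-0.1225 + 0.2446i)
|011⟩: (0.6535 - (0.3071 + 0.6918i))/(2√2) = (0.1225 - 0.2446i)
|100⟩: (-0.6535 - (0.3071 + 0.6918i))/(2√2) = (-0.3396 - 0.2446i)
|101⟩: (0.6535 + (0.3071 + 0.6918i))/(2√2) = (0.3396 + 0.2446i)
|110⟩: (-0.6535 - (0.3071 + 0.6918i))/(2√2) = (-0.3396 - 0.2446i)
|111⟩: (0.6535 + (0.3071 + 0.6918i))/(2√2) = (0.3396 + 0.2446i)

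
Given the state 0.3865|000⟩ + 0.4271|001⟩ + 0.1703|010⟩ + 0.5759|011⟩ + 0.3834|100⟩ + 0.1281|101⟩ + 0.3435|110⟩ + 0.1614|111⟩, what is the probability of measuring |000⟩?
0.1494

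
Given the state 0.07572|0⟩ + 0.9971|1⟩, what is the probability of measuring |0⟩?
0.005734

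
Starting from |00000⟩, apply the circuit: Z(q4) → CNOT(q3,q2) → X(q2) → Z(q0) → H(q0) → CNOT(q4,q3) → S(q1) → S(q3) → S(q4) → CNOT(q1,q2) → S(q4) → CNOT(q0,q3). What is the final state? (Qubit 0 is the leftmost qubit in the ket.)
1/√2|00100⟩ + 1/√2|10110⟩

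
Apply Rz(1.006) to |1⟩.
(0.8761 + 0.4821i)|1⟩

Rz(1.006) = [[e^(−iθ/2), 0], [0, e^(iθ/2)]] with e^(±iθ/2) = cos(θ/2) ± i·sin(θ/2); θ = 1.006, cos(θ/2) ≈ 0.87614, sin(θ/2) ≈ 0.482056.
With a = amp(|0⟩) = 0 and b = amp(|1⟩) = 1:
new amp(|0⟩) = (0.87614 - 0.482056i)·a = 0
new amp(|1⟩) = (0.87614 + 0.482056i)·b = (0.8761 + 0.4821i)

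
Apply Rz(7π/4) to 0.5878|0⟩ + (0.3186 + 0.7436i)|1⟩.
(-0.5431 - 0.2249i)|0⟩ + (-0.5789 - 0.5651i)|1⟩

Rz(7π/4) = [[e^(−iθ/2), 0], [0, e^(iθ/2)]] with e^(±iθ/2) = cos(θ/2) ± i·sin(θ/2); θ = 7π/4, cos(θ/2) ≈ -0.92388, sin(θ/2) ≈ 0.382683.
With a = amp(|0⟩) = 0.5878 and b = amp(|1⟩) = (0.3186 + 0.7436i):
new amp(|0⟩) = (-0.92388 - 0.382683i)·a = (-0.5431 - 0.2249i)
new amp(|1⟩) = (-0.92388 + 0.382683i)·b = (-0.5789 - 0.5651i)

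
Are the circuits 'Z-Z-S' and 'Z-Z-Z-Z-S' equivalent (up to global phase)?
Yes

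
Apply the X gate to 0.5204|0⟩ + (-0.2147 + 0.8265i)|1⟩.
(-0.2147 + 0.8265i)|0⟩ + 0.5204|1⟩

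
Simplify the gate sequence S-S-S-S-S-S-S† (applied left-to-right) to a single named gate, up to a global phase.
S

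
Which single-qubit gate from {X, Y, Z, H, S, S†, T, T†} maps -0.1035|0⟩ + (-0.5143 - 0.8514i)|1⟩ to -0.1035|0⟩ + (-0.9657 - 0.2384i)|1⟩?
T†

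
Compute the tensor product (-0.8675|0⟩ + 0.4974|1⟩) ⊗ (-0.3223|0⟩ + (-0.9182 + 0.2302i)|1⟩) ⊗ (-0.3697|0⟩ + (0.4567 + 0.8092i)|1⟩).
-0.1034|000⟩ + (0.1277 + 0.2262i)|001⟩ + (-0.2945 + 0.07383i)|010⟩ + (0.5254 + 0.5534i)|011⟩ + 0.05927|100⟩ + (-0.07321 - 0.1297i)|101⟩ + (0.1688 - 0.04233i)|110⟩ + (-0.3012 - 0.3173i)|111⟩

amp(|b₁b₂…⟩) = product of the factor amplitudes for bits b₁, b₂, …; only kets whose every factor amplitude is nonzero survive.
|000⟩: (-0.8675)(-0.3223)(-0.3697) = -0.1034
|001⟩: (-0.8675)(-0.3223)(0.4567 + 0.8092i) = (0.1277 + 0.2262i)
|010⟩: (-0.8675)(-0.9182 + 0.2302i)(-0.3697) = (-0.2945 + 0.07383i)
|011⟩: (-0.8675)(-0.9182 + 0.2302i)(0.4567 + 0.8092i) = (0.5254 + 0.5534i)
|100⟩: (0.4974)(-0.3223)(-0.3697) = 0.05927
|101⟩: (0.4974)(-0.3223)(0.4567 + 0.8092i) = (-0.07321 - 0.1297i)
|110⟩: (0.4974)(-0.9182 + 0.2302i)(-0.3697) = (0.1688 - 0.04233i)
|111⟩: (0.4974)(-0.9182 + 0.2302i)(0.4567 + 0.8092i) = (-0.3012 - 0.3173i)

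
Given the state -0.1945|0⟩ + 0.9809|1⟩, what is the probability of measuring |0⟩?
0.03783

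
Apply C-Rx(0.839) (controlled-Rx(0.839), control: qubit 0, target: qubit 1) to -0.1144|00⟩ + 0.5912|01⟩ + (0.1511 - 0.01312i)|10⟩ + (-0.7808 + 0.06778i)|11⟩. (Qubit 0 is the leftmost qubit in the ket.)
-0.1144|00⟩ + 0.5912|01⟩ + (0.1656 + 0.306i)|10⟩ + (-0.7184 + 0.0003594i)|11⟩

C-Rx(0.839) leaves the control-|0⟩ kets |00⟩, |01⟩ unchanged and applies Rx(0.839) to qubit 1 on the control-|1⟩ pair (|10⟩, |11⟩).
Rx(0.839) = [[cos(θ/2), −i·sin(θ/2)], [−i·sin(θ/2), cos(θ/2)]]; θ = 0.839, cos(θ/2) ≈ 0.913293, sin(θ/2) ≈ 0.407304.
With a = amp(|10⟩) = (0.1511 - 0.01312i) and b = amp(|11⟩) = (-0.7808 + 0.06778i):
new amp(|10⟩) = (0.913293)·a + (-0.407304i)·b = (0.1656 + 0.306i)
new amp(|11⟩) = (-0.407304i)·a + (0.913293)·b = (-0.7184 + 0.0003594i)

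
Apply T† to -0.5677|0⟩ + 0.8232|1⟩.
-0.5677|0⟩ + (0.5821 - 0.5821i)|1⟩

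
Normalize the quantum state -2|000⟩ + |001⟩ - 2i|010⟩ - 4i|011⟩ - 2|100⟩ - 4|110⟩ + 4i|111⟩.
-0.2561|000⟩ + 0.128|001⟩ - 0.2561i|010⟩ - 0.5121i|011⟩ - 0.2561|100⟩ - 0.5121|110⟩ + 0.5121i|111⟩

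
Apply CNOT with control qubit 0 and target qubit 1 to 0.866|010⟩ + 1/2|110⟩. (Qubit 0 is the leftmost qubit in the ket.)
0.866|010⟩ + 1/2|100⟩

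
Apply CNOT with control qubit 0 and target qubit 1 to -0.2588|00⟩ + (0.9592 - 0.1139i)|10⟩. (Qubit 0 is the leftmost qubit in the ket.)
-0.2588|00⟩ + (0.9592 - 0.1139i)|11⟩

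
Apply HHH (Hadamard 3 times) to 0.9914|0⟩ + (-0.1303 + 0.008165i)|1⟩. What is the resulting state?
(0.6089 + 0.005774i)|0⟩ + (0.7932 - 0.005774i)|1⟩

H² = I, so H^3 = H: a single Hadamard. With (a, b) = (0.9914, (-0.1303 + 0.008165i)), H gives ((a + b)/√2, (a − b)/√2) = ((0.6089 + 0.005774i), (0.7932 - 0.005774i)).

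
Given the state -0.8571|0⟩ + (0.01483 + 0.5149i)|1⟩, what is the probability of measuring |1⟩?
0.2653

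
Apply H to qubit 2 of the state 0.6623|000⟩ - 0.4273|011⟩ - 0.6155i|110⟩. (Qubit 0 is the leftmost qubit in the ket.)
0.4683|000⟩ + 0.4683|001⟩ - 0.3021|010⟩ + 0.3021|011⟩ - 0.4352i|110⟩ - 0.4352i|111⟩

H on qubit 2 mixes each pair of kets that differ only in qubit 2: amplitudes (a, b) of (|…0…⟩, |…1…⟩) become ((a + b)/√2, (a − b)/√2). Kets absent from the input have amplitude 0.
(|000⟩, |001⟩): (a, b) = (0.6623, 0) → (0.4683, 0.4683)
(|010⟩, |011⟩): (a, b) = (0, -0.4273) → (-0.3021, 0.3021)
(|110⟩, |111⟩): (a, b) = (-0.6155i, 0) → (-0.4352i, -0.4352i)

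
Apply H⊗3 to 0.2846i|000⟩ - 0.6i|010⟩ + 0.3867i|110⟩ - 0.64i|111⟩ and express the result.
-0.2011i|000⟩ + 0.2515i|001⟩ + 0.4023i|010⟩ - 0.05024i|011⟩ - 0.02196i|100⟩ - 0.4745i|101⟩ + 0.2232i|110⟩ + 0.6757i|111⟩

H⊗3 gives amp(|y⟩) = (1/2√2) Σ_x (−1)^(x·y) amp(|x⟩), where x·y is the number of positions in which both x and y have a 1.
|000⟩: (0.2846i - 0.6i + 0.3867i - 0.64i)/(2√2) = -0.2011i
|001⟩: (0.2846i - 0.6i + 0.3867i + 0.64i)/(2√2) = 0.2515i
|010⟩: (0.2846i + 0.6i - 0.3867i + 0.64i)/(2√2) = 0.4023i
|011⟩: (0.2846i + 0.6i - 0.3867i - 0.64i)/(2√2) = -0.05024i
|100⟩: (0.2846i - 0.6i - 0.3867i + 0.64i)/(2√2) = -0.02196i
|101⟩: (0.2846i - 0.6i - 0.3867i - 0.64i)/(2√2) = -0.4745i
|110⟩: (0.2846i + 0.6i + 0.3867i - 0.64i)/(2√2) = 0.2232i
|111⟩: (0.2846i + 0.6i + 0.3867i + 0.64i)/(2√2) = 0.6757i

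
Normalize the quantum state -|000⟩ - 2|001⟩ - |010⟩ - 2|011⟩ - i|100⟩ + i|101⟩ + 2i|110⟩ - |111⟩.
-0.2425|000⟩ - 0.4851|001⟩ - 0.2425|010⟩ - 0.4851|011⟩ - 0.2425i|100⟩ + 0.2425i|101⟩ + 0.4851i|110⟩ - 0.2425|111⟩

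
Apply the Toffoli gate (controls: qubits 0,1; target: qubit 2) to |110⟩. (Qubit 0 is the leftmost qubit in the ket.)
|111⟩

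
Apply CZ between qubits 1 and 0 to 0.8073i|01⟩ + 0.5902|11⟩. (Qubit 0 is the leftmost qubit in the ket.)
0.8073i|01⟩ - 0.5902|11⟩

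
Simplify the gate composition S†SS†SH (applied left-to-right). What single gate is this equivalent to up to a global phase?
H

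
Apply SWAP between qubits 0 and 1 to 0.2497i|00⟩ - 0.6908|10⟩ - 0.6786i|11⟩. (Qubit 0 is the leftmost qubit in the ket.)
0.2497i|00⟩ - 0.6908|01⟩ - 0.6786i|11⟩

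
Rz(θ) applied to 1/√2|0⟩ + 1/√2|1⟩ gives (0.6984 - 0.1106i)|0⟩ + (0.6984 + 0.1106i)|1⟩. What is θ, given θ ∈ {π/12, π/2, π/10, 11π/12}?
π/10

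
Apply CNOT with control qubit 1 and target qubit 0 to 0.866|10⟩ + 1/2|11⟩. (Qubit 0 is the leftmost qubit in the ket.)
1/2|01⟩ + 0.866|10⟩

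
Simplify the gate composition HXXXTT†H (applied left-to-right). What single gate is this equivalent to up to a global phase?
Z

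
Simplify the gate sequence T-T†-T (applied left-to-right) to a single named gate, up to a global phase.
T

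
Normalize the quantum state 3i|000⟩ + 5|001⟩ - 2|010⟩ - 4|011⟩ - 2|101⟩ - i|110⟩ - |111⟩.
0.3873i|000⟩ + 0.6455|001⟩ - 0.2582|010⟩ - 0.5164|011⟩ - 0.2582|101⟩ - 0.1291i|110⟩ - 0.1291|111⟩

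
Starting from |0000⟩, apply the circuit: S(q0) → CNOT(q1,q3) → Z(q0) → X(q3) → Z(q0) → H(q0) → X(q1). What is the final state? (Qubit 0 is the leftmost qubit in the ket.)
1/√2|0101⟩ + 1/√2|1101⟩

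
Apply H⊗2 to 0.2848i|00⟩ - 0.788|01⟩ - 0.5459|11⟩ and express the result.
(-0.667 + 0.1424i)|00⟩ + (0.667 + 0.1424i)|01⟩ + (-0.1211 + 0.1424i)|10⟩ + (0.1211 + 0.1424i)|11⟩

H⊗2 gives amp(|y⟩) = (1/2) Σ_x (−1)^(x·y) amp(|x⟩), where x·y is the number of positions in which both x and y have a 1.
|00⟩: (0.2848i - 0.788 - 0.5459)/2 = (-0.667 + 0.1424i)
|01⟩: (0.2848i + 0.788 + 0.5459)/2 = (0.667 + 0.1424i)
|10⟩: (0.2848i - 0.788 + 0.5459)/2 = (-0.1211 + 0.1424i)
|11⟩: (0.2848i + 0.788 - 0.5459)/2 = (0.1211 + 0.1424i)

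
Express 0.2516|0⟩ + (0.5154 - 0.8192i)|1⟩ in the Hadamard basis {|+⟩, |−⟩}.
(0.5424 - 0.5793i)|+⟩ + (-0.1865 + 0.5793i)|−⟩

With |ψ⟩ = α|0⟩ + β|1⟩, the Hadamard-basis coefficients are ⟨+|ψ⟩ = (α + β)/√2 and ⟨−|ψ⟩ = (α − β)/√2.
Here α = 0.2516, β = (0.5154 - 0.8192i): (α + β)/√2 = (0.5424 - 0.5793i), (α − β)/√2 = (-0.1865 + 0.5793i).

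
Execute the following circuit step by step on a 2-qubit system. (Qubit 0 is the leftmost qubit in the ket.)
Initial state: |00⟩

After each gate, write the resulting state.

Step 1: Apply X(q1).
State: |01⟩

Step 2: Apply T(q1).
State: (1/√2 + (1/√2)i)|01⟩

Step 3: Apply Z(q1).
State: (-1/√2 - (1/√2)i)|01⟩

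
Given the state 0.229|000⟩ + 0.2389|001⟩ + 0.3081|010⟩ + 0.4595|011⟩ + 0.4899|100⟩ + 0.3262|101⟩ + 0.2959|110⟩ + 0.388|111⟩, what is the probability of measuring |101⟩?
0.1064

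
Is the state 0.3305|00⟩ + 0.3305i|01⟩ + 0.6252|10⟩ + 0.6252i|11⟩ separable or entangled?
Separable

Writing the state as a|00⟩ + b|01⟩ + c|10⟩ + d|11⟩, it is a product state iff ad − bc = 0.
Here (a, b, c, d) = (0.3305, 0.3305i, 0.6252, 0.6252i): ad − bc = (0.3305)(0.6252i) − (0.3305i)(0.6252) = 0, so the state is separable.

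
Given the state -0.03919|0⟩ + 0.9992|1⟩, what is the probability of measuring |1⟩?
0.9984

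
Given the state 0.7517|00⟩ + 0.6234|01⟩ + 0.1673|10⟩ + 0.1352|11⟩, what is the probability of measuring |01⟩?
0.3886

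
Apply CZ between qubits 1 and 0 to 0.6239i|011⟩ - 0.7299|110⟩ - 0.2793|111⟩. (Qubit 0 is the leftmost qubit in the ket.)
0.6239i|011⟩ + 0.7299|110⟩ + 0.2793|111⟩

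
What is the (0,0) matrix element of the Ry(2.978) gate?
0.08171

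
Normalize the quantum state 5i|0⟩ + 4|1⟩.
0.7809i|0⟩ + 0.6247|1⟩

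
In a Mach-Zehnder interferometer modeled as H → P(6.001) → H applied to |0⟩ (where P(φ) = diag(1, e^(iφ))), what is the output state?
(0.9802 - 0.1392i)|0⟩ + (0.01978 + 0.1392i)|1⟩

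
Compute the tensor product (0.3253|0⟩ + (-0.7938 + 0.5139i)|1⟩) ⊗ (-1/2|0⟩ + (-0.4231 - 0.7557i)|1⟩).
-0.1627|00⟩ + (-0.1376 - 0.2458i)|01⟩ + (0.3969 - 0.257i)|10⟩ + (0.7242 + 0.3824i)|11⟩

amp(|b₁b₂…⟩) = product of the factor amplitudes for bits b₁, b₂, …; only kets whose every factor amplitude is nonzero survive.
|00⟩: (0.3253)(-1/2) = -0.1627
|01⟩: (0.3253)(-0.4231 - 0.7557i) = (-0.1376 - 0.2458i)
|10⟩: (-0.7938 + 0.5139i)(-1/2) = (0.3969 - 0.257i)
|11⟩: (-0.7938 + 0.5139i)(-0.4231 - 0.7557i) = (0.7242 + 0.3824i)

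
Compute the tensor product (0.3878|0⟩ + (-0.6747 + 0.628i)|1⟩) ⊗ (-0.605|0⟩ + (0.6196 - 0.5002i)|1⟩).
-0.2346|00⟩ + (0.2403 - 0.194i)|01⟩ + (0.4082 - 0.3799i)|10⟩ + (-0.1039 + 0.7266i)|11⟩

amp(|b₁b₂…⟩) = product of the factor amplitudes for bits b₁, b₂, …; only kets whose every factor amplitude is nonzero survive.
|00⟩: (0.3878)(-0.605) = -0.2346
|01⟩: (0.3878)(0.6196 - 0.5002i) = (0.2403 - 0.194i)
|10⟩: (-0.6747 + 0.628i)(-0.605) = (0.4082 - 0.3799i)
|11⟩: (-0.6747 + 0.628i)(0.6196 - 0.5002i) = (-0.1039 + 0.7266i)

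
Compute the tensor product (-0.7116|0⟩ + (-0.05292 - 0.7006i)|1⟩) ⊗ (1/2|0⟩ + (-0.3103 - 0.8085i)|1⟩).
-0.3558|00⟩ + (0.2208 + 0.5753i)|01⟩ + (-0.02646 - 0.3503i)|10⟩ + (-0.55 + 0.2602i)|11⟩

amp(|b₁b₂…⟩) = product of the factor amplitudes for bits b₁, b₂, …; only kets whose every factor amplitude is nonzero survive.
|00⟩: (-0.7116)(1/2) = -0.3558
|01⟩: (-0.7116)(-0.3103 - 0.8085i) = (0.2208 + 0.5753i)
|10⟩: (-0.05292 - 0.7006i)(1/2) = (-0.02646 - 0.3503i)
|11⟩: (-0.05292 - 0.7006i)(-0.3103 - 0.8085i) = (-0.55 + 0.2602i)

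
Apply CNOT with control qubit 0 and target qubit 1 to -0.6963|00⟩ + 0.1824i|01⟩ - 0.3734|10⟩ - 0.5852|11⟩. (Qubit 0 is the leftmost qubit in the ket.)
-0.6963|00⟩ + 0.1824i|01⟩ - 0.5852|10⟩ - 0.3734|11⟩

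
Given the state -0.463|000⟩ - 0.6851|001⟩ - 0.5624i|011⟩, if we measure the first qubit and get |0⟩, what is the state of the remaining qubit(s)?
-0.463|00⟩ - 0.6851|01⟩ - 0.5624i|11⟩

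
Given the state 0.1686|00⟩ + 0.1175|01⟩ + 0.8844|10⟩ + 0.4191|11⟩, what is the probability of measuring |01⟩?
0.01381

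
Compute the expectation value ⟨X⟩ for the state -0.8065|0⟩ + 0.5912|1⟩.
-0.9536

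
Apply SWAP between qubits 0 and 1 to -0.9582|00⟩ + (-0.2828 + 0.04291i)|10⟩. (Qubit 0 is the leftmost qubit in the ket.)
-0.9582|00⟩ + (-0.2828 + 0.04291i)|01⟩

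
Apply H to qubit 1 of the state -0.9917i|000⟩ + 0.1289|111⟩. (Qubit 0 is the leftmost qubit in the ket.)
-0.7012i|000⟩ - 0.7012i|010⟩ + 0.09115|101⟩ - 0.09115|111⟩

H on qubit 1 mixes each pair of kets that differ only in qubit 1: amplitudes (a, b) of (|…0…⟩, |…1…⟩) become ((a + b)/√2, (a − b)/√2). Kets absent from the input have amplitude 0.
(|000⟩, |010⟩): (a, b) = (-0.9917i, 0) → (-0.7012i, -0.7012i)
(|101⟩, |111⟩): (a, b) = (0, 0.1289) → (0.09115, -0.09115)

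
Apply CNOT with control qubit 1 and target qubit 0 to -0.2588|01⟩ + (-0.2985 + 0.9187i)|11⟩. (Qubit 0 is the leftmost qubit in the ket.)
(-0.2985 + 0.9187i)|01⟩ - 0.2588|11⟩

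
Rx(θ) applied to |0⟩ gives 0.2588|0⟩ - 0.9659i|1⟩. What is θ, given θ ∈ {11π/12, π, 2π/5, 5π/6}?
5π/6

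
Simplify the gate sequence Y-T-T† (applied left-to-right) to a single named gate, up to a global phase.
Y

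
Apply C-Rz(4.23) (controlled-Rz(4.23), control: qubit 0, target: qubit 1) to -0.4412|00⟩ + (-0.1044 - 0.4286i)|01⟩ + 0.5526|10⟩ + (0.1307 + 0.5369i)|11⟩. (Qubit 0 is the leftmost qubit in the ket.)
-0.4412|00⟩ + (-0.1044 - 0.4286i)|01⟩ + (-0.2861 - 0.4728i)|10⟩ + (-0.527 - 0.1662i)|11⟩

C-Rz(4.23) leaves the control-|0⟩ kets |00⟩, |01⟩ unchanged and applies Rz(4.23) to qubit 1 on the control-|1⟩ pair (|10⟩, |11⟩).
Rz(4.23) = [[e^(−iθ/2), 0], [0, e^(iθ/2)]] with e^(±iθ/2) = cos(θ/2) ± i·sin(θ/2); θ = 4.23, cos(θ/2) ≈ -0.517737, sin(θ/2) ≈ 0.85554.
With a = amp(|10⟩) = 0.5526 and b = amp(|11⟩) = (0.1307 + 0.5369i):
new amp(|10⟩) = (-0.517737 - 0.85554i)·a = (-0.2861 - 0.4728i)
new amp(|11⟩) = (-0.517737 + 0.85554i)·b = (-0.527 - 0.1662i)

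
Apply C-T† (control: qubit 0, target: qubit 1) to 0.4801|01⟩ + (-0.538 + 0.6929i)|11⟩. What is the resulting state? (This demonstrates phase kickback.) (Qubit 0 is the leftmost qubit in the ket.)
0.4801|01⟩ + (0.1095 + 0.8704i)|11⟩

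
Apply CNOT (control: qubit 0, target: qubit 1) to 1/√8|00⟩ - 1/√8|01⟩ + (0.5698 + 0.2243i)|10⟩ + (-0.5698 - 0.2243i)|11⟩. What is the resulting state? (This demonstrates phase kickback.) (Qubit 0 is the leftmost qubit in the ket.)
1/√8|00⟩ - 1/√8|01⟩ + (-0.5698 - 0.2243i)|10⟩ + (0.5698 + 0.2243i)|11⟩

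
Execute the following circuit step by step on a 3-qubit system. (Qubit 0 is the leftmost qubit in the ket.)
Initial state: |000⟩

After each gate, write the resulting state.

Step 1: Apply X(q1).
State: |010⟩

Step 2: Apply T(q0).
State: |010⟩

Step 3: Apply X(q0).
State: |110⟩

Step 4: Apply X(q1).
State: |100⟩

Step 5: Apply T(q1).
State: |100⟩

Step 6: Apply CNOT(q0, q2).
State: |101⟩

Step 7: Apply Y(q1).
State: i|111⟩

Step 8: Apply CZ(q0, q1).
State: -i|111⟩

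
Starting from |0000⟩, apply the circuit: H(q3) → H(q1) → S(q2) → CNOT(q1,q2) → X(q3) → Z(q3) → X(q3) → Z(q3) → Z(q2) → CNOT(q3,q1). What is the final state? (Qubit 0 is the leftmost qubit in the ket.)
-1/2|0000⟩ + 1/2|0011⟩ - 1/2|0101⟩ + 1/2|0110⟩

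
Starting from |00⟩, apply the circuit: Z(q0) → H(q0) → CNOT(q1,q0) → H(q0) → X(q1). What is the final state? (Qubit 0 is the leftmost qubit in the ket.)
|01⟩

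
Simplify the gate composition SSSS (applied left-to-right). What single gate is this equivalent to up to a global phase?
I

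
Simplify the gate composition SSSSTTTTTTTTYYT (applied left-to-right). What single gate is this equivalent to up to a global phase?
T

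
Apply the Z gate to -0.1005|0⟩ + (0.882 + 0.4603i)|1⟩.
-0.1005|0⟩ + (-0.882 - 0.4603i)|1⟩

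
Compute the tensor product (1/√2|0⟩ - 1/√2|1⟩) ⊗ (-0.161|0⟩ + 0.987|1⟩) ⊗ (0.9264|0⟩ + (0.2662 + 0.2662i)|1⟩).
-0.1055|000⟩ + (-0.03031 - 0.03031i)|001⟩ + 0.6465|010⟩ + (0.1858 + 0.1858i)|011⟩ + 0.1055|100⟩ + (0.03031 + 0.03031i)|101⟩ - 0.6465|110⟩ + (-0.1858 - 0.1858i)|111⟩

amp(|b₁b₂…⟩) = product of the factor amplitudes for bits b₁, b₂, …; only kets whose every factor amplitude is nonzero survive.
|000⟩: (1/√2)(-0.161)(0.9264) = -0.1055
|001⟩: (1/√2)(-0.161)(0.2662 + 0.2662i) = (-0.03031 - 0.03031i)
|010⟩: (1/√2)(0.987)(0.9264) = 0.6465
|011⟩: (1/√2)(0.987)(0.2662 + 0.2662i) = (0.1858 + 0.1858i)
|100⟩: (-1/√2)(-0.161)(0.9264) = 0.1055
|101⟩: (-1/√2)(-0.161)(0.2662 + 0.2662i) = (0.03031 + 0.03031i)
|110⟩: (-1/√2)(0.987)(0.9264) = -0.6465
|111⟩: (-1/√2)(0.987)(0.2662 + 0.2662i) = (-0.1858 - 0.1858i)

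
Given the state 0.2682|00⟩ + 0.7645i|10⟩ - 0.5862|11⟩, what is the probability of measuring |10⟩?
0.5845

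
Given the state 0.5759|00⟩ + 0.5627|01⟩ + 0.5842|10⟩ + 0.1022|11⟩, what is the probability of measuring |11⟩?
0.01044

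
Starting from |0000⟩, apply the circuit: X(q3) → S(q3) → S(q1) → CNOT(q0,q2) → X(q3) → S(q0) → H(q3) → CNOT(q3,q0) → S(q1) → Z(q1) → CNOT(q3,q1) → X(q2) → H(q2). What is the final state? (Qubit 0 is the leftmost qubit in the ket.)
(1/2)i|0000⟩ - (1/2)i|0010⟩ + (1/2)i|1101⟩ - (1/2)i|1111⟩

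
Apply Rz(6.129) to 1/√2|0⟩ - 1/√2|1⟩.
(-0.705 - 0.05446i)|0⟩ + (0.705 - 0.05446i)|1⟩

Rz(6.129) = [[e^(−iθ/2), 0], [0, e^(iθ/2)]] with e^(±iθ/2) = cos(θ/2) ± i·sin(θ/2); θ = 6.129, cos(θ/2) ≈ -0.99703, sin(θ/2) ≈ 0.0770163.
With a = amp(|0⟩) = 1/√2 and b = amp(|1⟩) = -1/√2:
new amp(|0⟩) = (-0.99703 - 0.0770163i)·a = (-0.705 - 0.05446i)
new amp(|1⟩) = (-0.99703 + 0.0770163i)·b = (0.705 - 0.05446i)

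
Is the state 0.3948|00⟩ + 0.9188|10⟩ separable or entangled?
Separable

Writing the state as a|00⟩ + b|01⟩ + c|10⟩ + d|11⟩, it is a product state iff ad − bc = 0.
Here (a, b, c, d) = (0.3948, 0, 0.9188, 0): ad − bc = (0.3948)(0) − (0)(0.9188) = 0, so the state is separable.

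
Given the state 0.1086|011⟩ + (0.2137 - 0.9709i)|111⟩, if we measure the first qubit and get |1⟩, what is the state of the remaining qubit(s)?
(0.215 - 0.9766i)|11⟩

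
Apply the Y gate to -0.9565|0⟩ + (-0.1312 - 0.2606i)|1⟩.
(-0.2606 + 0.1312i)|0⟩ - 0.9565i|1⟩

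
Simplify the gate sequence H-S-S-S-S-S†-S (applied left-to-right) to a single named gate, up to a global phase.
H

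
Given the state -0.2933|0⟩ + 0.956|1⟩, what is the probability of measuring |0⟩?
0.08602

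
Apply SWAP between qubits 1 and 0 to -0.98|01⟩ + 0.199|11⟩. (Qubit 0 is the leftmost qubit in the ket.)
-0.98|10⟩ + 0.199|11⟩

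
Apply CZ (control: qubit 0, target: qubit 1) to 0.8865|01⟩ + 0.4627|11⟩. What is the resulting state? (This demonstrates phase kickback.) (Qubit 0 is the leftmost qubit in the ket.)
0.8865|01⟩ - 0.4627|11⟩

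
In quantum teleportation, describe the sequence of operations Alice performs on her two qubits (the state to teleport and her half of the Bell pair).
CNOT (state → Bell), then H on state qubit, then measure both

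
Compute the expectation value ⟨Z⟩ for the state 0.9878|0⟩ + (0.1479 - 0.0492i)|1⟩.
0.9515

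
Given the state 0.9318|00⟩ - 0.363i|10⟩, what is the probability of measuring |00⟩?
0.8683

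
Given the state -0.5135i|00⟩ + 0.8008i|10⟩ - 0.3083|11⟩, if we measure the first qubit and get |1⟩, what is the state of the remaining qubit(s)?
0.9332i|0⟩ - 0.3593|1⟩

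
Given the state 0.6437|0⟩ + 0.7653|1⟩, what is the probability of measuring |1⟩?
0.5857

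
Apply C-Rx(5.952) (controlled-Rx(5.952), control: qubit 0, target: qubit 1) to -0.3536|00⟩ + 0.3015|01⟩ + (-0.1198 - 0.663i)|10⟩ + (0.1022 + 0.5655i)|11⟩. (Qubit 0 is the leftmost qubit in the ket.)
-0.3536|00⟩ + 0.3015|01⟩ + (0.2114 + 0.6371i)|10⟩ + (-0.2101 - 0.538i)|11⟩

C-Rx(5.952) leaves the control-|0⟩ kets |00⟩, |01⟩ unchanged and applies Rx(5.952) to qubit 1 on the control-|1⟩ pair (|10⟩, |11⟩).
Rx(5.952) = [[cos(θ/2), −i·sin(θ/2)], [−i·sin(θ/2), cos(θ/2)]]; θ = 5.952, cos(θ/2) ≈ -0.986321, sin(θ/2) ≈ 0.164837.
With a = amp(|10⟩) = (-0.1198 - 0.663i) and b = amp(|11⟩) = (0.1022 + 0.5655i):
new amp(|10⟩) = (-0.986321)·a + (-0.164837i)·b = (0.2114 + 0.6371i)
new amp(|11⟩) = (-0.164837i)·a + (-0.986321)·b = (-0.2101 - 0.538i)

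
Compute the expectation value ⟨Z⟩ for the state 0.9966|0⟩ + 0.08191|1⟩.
0.9865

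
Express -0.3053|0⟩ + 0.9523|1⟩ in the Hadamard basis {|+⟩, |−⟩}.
0.4575|+⟩ - 0.8893|−⟩

With |ψ⟩ = α|0⟩ + β|1⟩, the Hadamard-basis coefficients are ⟨+|ψ⟩ = (α + β)/√2 and ⟨−|ψ⟩ = (α − β)/√2.
Here α = -0.3053, β = 0.9523: (α + β)/√2 = 0.4575, (α − β)/√2 = -0.8893.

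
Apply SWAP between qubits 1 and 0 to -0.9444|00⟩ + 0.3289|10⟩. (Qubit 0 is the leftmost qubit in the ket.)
-0.9444|00⟩ + 0.3289|01⟩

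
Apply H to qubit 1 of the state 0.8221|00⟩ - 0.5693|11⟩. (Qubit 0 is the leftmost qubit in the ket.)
0.5813|00⟩ + 0.5813|01⟩ - 0.4026|10⟩ + 0.4026|11⟩

H on qubit 1 mixes each pair of kets that differ only in qubit 1: amplitudes (a, b) of (|…0…⟩, |…1…⟩) become ((a + b)/√2, (a − b)/√2). Kets absent from the input have amplitude 0.
(|00⟩, |01⟩): (a, b) = (0.8221, 0) → (0.5813, 0.5813)
(|10⟩, |11⟩): (a, b) = (0, -0.5693) → (-0.4026, 0.4026)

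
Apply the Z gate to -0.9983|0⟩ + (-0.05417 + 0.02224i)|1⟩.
-0.9983|0⟩ + (0.05417 - 0.02224i)|1⟩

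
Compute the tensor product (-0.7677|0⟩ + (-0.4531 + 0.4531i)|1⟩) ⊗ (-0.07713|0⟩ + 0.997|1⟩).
0.05921|00⟩ - 0.7654|01⟩ + (0.03495 - 0.03495i)|10⟩ + (-0.4517 + 0.4517i)|11⟩

amp(|b₁b₂…⟩) = product of the factor amplitudes for bits b₁, b₂, …; only kets whose every factor amplitude is nonzero survive.
|00⟩: (-0.7677)(-0.07713) = 0.05921
|01⟩: (-0.7677)(0.997) = -0.7654
|10⟩: (-0.4531 + 0.4531i)(-0.07713) = (0.03495 - 0.03495i)
|11⟩: (-0.4531 + 0.4531i)(0.997) = (-0.4517 + 0.4517i)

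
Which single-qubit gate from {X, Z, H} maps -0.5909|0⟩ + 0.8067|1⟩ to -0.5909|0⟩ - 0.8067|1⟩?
Z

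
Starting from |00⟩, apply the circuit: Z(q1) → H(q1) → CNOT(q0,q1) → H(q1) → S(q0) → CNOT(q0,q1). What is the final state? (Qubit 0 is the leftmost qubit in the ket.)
|00⟩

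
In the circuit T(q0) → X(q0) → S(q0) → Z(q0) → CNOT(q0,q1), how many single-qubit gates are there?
4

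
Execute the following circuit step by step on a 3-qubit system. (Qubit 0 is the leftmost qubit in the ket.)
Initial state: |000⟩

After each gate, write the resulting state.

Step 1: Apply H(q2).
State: 1/√2|000⟩ + 1/√2|001⟩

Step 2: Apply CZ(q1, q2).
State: 1/√2|000⟩ + 1/√2|001⟩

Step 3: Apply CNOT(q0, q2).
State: 1/√2|000⟩ + 1/√2|001⟩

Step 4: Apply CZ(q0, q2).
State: 1/√2|000⟩ + 1/√2|001⟩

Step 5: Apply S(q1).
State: 1/√2|000⟩ + 1/√2|001⟩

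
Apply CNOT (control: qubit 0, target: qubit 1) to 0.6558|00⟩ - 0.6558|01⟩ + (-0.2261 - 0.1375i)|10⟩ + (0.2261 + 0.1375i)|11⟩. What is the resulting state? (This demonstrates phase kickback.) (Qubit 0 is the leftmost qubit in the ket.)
0.6558|00⟩ - 0.6558|01⟩ + (0.2261 + 0.1375i)|10⟩ + (-0.2261 - 0.1375i)|11⟩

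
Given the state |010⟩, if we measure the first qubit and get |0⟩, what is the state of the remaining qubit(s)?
|10⟩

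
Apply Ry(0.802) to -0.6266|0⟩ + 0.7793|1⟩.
-0.8811|0⟩ + 0.4729|1⟩

Ry(0.802) = [[cos(θ/2), −sin(θ/2)], [sin(θ/2), cos(θ/2)]]; θ = 0.802, cos(θ/2) ≈ 0.920671, sin(θ/2) ≈ 0.390339.
With a = amp(|0⟩) = -0.6266 and b = amp(|1⟩) = 0.7793:
new amp(|0⟩) = (0.920671)·a + (-0.390339)·b = -0.8811
new amp(|1⟩) = (0.390339)·a + (0.920671)·b = 0.4729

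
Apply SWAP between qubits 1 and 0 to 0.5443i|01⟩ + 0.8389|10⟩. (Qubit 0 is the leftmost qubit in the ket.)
0.8389|01⟩ + 0.5443i|10⟩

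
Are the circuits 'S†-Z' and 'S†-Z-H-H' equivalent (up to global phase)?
Yes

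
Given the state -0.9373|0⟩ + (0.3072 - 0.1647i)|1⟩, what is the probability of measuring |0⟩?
0.8785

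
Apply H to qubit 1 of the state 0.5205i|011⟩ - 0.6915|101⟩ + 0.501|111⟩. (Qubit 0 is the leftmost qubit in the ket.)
0.368i|001⟩ - 0.368i|011⟩ - 0.1347|101⟩ - 0.8432|111⟩

H on qubit 1 mixes each pair of kets that differ only in qubit 1: amplitudes (a, b) of (|…0…⟩, |…1…⟩) become ((a + b)/√2, (a − b)/√2). Kets absent from the input have amplitude 0.
(|001⟩, |011⟩): (a, b) = (0, 0.5205i) → (0.368i, -0.368i)
(|101⟩, |111⟩): (a, b) = (-0.6915, 0.501) → (-0.1347, -0.8432)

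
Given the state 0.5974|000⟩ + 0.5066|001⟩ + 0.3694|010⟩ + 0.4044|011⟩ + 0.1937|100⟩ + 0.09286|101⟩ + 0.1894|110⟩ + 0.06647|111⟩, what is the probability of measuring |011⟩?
0.1635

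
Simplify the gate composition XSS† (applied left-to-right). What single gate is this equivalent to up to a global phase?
X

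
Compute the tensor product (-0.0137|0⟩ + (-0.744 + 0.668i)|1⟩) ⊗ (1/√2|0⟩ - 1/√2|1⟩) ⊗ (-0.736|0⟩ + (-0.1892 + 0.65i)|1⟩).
0.00713|000⟩ + (0.001833 - 0.006297i)|001⟩ - 0.00713|010⟩ + (-0.001833 + 0.006297i)|011⟩ + (0.3872 - 0.3476i)|100⟩ + (-0.2075 - 0.4313i)|101⟩ + (-0.3872 + 0.3476i)|110⟩ + (0.2075 + 0.4313i)|111⟩

amp(|b₁b₂…⟩) = product of the factor amplitudes for bits b₁, b₂, …; only kets whose every factor amplitude is nonzero survive.
|000⟩: (-0.0137)(1/√2)(-0.736) = 0.00713
|001⟩: (-0.0137)(1/√2)(-0.1892 + 0.65i) = (0.001833 - 0.006297i)
|010⟩: (-0.0137)(-1/√2)(-0.736) = -0.00713
|011⟩: (-0.0137)(-1/√2)(-0.1892 + 0.65i) = (-0.001833 + 0.006297i)
|100⟩: (-0.744 + 0.668i)(1/√2)(-0.736) = (0.3872 - 0.3476i)
|101⟩: (-0.744 + 0.668i)(1/√2)(-0.1892 + 0.65i) = (-0.2075 - 0.4313i)
|110⟩: (-0.744 + 0.668i)(-1/√2)(-0.736) = (-0.3872 + 0.3476i)
|111⟩: (-0.744 + 0.668i)(-1/√2)(-0.1892 + 0.65i) = (0.2075 + 0.4313i)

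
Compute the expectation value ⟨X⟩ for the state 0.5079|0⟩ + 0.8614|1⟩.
0.875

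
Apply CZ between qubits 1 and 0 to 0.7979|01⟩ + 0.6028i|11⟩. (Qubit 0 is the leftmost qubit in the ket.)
0.7979|01⟩ - 0.6028i|11⟩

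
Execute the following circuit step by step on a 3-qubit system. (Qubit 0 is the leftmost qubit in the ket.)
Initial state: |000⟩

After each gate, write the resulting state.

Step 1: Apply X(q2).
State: |001⟩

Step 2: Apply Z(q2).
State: -|001⟩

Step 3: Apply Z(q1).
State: -|001⟩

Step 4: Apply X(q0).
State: -|101⟩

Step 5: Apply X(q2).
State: -|100⟩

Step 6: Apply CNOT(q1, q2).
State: -|100⟩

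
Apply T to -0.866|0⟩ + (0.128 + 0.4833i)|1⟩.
-0.866|0⟩ + (-0.2512 + 0.4323i)|1⟩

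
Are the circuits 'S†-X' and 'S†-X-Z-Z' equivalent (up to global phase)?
Yes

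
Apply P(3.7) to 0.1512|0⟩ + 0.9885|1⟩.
0.1512|0⟩ + (-0.8383 - 0.5237i)|1⟩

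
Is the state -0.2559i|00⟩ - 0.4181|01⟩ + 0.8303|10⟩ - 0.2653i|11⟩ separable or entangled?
Entangled

Writing the state as a|00⟩ + b|01⟩ + c|10⟩ + d|11⟩, it is a product state iff ad − bc = 0.
Here (a, b, c, d) = (-0.2559i, -0.4181, 0.8303, -0.2653i): ad − bc = (-0.2559i)(-0.2653i) − (-0.4181)(0.8303) = 0.2793 ≠ 0, so the state is entangled.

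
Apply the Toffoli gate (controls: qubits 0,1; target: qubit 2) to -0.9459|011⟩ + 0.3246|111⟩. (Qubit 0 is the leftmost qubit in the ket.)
-0.9459|011⟩ + 0.3246|110⟩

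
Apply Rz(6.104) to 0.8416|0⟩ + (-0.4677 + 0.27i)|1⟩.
(-0.8382 - 0.0753i)|0⟩ + (0.4417 - 0.3108i)|1⟩

Rz(6.104) = [[e^(−iθ/2), 0], [0, e^(iθ/2)]] with e^(±iθ/2) = cos(θ/2) ± i·sin(θ/2); θ = 6.104, cos(θ/2) ≈ -0.995989, sin(θ/2) ≈ 0.0894728.
With a = amp(|0⟩) = 0.8416 and b = amp(|1⟩) = (-0.4677 + 0.27i):
new amp(|0⟩) = (-0.995989 - 0.0894728i)·a = (-0.8382 - 0.0753i)
new amp(|1⟩) = (-0.995989 + 0.0894728i)·b = (0.4417 - 0.3108i)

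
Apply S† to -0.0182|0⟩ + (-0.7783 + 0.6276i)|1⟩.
-0.0182|0⟩ + (0.6276 + 0.7783i)|1⟩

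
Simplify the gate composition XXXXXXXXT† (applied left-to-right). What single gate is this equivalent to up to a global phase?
T†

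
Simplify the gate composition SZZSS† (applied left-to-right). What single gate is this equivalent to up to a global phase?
S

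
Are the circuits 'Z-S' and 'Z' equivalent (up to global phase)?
No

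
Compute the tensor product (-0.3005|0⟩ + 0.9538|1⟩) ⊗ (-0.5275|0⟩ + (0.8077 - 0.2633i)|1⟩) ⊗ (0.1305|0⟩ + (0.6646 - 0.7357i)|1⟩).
0.02069|000⟩ + (0.1053 - 0.1166i)|001⟩ + (-0.03167 + 0.01033i)|010⟩ + (-0.1031 + 0.2311i)|011⟩ - 0.06566|100⟩ + (-0.3344 + 0.3702i)|101⟩ + (0.1005 - 0.03277i)|110⟩ + (0.3272 - 0.7337i)|111⟩

amp(|b₁b₂…⟩) = product of the factor amplitudes for bits b₁, b₂, …; only kets whose every factor amplitude is nonzero survive.
|000⟩: (-0.3005)(-0.5275)(0.1305) = 0.02069
|001⟩: (-0.3005)(-0.5275)(0.6646 - 0.7357i) = (0.1053 - 0.1166i)
|010⟩: (-0.3005)(0.8077 - 0.2633i)(0.1305) = (-0.03167 + 0.01033i)
|011⟩: (-0.3005)(0.8077 - 0.2633i)(0.6646 - 0.7357i) = (-0.1031 + 0.2311i)
|100⟩: (0.9538)(-0.5275)(0.1305) = -0.06566
|101⟩: (0.9538)(-0.5275)(0.6646 - 0.7357i) = (-0.3344 + 0.3702i)
|110⟩: (0.9538)(0.8077 - 0.2633i)(0.1305) = (0.1005 - 0.03277i)
|111⟩: (0.9538)(0.8077 - 0.2633i)(0.6646 - 0.7357i) = (0.3272 - 0.7337i)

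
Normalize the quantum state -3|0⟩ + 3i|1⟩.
-1/√2|0⟩ + (1/√2)i|1⟩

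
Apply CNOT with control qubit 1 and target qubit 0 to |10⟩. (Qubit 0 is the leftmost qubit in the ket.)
|10⟩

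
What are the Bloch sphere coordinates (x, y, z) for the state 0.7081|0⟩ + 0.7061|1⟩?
(1, 0, 0.002828)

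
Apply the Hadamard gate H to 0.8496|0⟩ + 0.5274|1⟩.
0.9737|0⟩ + 0.2278|1⟩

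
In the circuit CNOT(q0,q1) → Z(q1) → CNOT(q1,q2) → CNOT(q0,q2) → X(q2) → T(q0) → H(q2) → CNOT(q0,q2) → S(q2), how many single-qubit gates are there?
5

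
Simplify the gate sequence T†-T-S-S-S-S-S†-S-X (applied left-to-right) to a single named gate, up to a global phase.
X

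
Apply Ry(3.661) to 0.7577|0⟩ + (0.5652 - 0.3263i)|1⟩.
(-0.7408 + 0.3154i)|0⟩ + (0.5872 + 0.08379i)|1⟩

Ry(3.661) = [[cos(θ/2), −sin(θ/2)], [sin(θ/2), cos(θ/2)]]; θ = 3.661, cos(θ/2) ≈ -0.256794, sin(θ/2) ≈ 0.966466.
With a = amp(|0⟩) = 0.7577 and b = amp(|1⟩) = (0.5652 - 0.3263i):
new amp(|0⟩) = (-0.256794)·a + (-0.966466)·b = (-0.7408 + 0.3154i)
new amp(|1⟩) = (0.966466)·a + (-0.256794)·b = (0.5872 + 0.08379i)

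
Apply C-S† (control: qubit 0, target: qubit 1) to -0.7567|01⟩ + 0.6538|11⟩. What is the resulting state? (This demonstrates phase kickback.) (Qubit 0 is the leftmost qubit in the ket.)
-0.7567|01⟩ - 0.6538i|11⟩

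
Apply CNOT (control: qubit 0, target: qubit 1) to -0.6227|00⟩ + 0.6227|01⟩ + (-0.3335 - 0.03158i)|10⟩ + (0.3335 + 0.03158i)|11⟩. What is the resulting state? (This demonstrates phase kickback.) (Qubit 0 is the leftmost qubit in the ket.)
-0.6227|00⟩ + 0.6227|01⟩ + (0.3335 + 0.03158i)|10⟩ + (-0.3335 - 0.03158i)|11⟩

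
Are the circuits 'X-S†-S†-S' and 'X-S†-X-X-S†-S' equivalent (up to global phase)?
Yes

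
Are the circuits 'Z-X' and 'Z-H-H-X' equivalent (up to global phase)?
Yes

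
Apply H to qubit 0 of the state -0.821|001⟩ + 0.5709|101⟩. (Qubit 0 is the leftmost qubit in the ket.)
-0.1768|001⟩ - 0.9842|101⟩

H on qubit 0 mixes each pair of kets that differ only in qubit 0: amplitudes (a, b) of (|…0…⟩, |…1…⟩) become ((a + b)/√2, (a − b)/√2). Kets absent from the input have amplitude 0.
(|001⟩, |101⟩): (a, b) = (-0.821, 0.5709) → (-0.1768, -0.9842)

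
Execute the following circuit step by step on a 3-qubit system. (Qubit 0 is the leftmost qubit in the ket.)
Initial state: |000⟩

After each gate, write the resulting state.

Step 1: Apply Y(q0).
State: i|100⟩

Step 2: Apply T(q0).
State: (-1/√2 + (1/√2)i)|100⟩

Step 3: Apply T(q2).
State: (-1/√2 + (1/√2)i)|100⟩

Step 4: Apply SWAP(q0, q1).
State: (-1/√2 + (1/√2)i)|010⟩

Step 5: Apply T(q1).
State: -|010⟩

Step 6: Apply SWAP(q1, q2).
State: -|001⟩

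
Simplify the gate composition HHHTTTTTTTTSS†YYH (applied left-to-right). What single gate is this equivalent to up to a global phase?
I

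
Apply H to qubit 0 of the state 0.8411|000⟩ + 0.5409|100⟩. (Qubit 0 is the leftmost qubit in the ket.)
0.9772|000⟩ + 0.2123|100⟩

H on qubit 0 mixes each pair of kets that differ only in qubit 0: amplitudes (a, b) of (|…0…⟩, |…1…⟩) become ((a + b)/√2, (a − b)/√2). Kets absent from the input have amplitude 0.
(|000⟩, |100⟩): (a, b) = (0.8411, 0.5409) → (0.9772, 0.2123)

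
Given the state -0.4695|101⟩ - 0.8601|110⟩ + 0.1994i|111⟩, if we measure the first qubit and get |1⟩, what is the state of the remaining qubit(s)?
-0.4695|01⟩ - 0.8601|10⟩ + 0.1994i|11⟩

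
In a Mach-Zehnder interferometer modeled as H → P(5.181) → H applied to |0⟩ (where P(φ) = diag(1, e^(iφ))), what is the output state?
(0.7258 - 0.4461i)|0⟩ + (0.2742 + 0.4461i)|1⟩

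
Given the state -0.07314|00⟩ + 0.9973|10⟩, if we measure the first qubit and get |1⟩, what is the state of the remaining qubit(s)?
|0⟩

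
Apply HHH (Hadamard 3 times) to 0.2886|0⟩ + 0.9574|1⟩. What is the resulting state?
0.8811|0⟩ - 0.4729|1⟩

H² = I, so H^3 = H: a single Hadamard. With (a, b) = (0.2886, 0.9574), H gives ((a + b)/√2, (a − b)/√2) = (0.8811, -0.4729).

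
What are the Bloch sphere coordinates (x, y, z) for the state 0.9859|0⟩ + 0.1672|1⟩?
(0.3297, 0, 0.944)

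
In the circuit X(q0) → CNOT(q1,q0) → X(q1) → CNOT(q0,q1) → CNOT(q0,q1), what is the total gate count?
5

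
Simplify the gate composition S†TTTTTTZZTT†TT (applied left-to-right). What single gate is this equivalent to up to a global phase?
S†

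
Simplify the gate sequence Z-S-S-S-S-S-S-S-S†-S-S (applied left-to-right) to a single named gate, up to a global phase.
Z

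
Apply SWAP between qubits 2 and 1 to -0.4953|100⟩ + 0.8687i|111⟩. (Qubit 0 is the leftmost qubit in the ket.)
-0.4953|100⟩ + 0.8687i|111⟩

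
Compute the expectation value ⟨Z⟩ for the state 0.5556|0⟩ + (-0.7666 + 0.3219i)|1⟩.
-0.3826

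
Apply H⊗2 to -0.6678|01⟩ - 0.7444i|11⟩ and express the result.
(-0.3339 - 0.3722i)|00⟩ + (0.3339 + 0.3722i)|01⟩ + (-0.3339 + 0.3722i)|10⟩ + (0.3339 - 0.3722i)|11⟩

H⊗2 gives amp(|y⟩) = (1/2) Σ_x (−1)^(x·y) amp(|x⟩), where x·y is the number of positions in which both x and y have a 1.
|00⟩: (-0.6678 - 0.7444i)/2 = (-0.3339 - 0.3722i)
|01⟩: (0.6678 + 0.7444i)/2 = (0.3339 + 0.3722i)
|10⟩: (-0.6678 + 0.7444i)/2 = (-0.3339 + 0.3722i)
|11⟩: (0.6678 - 0.7444i)/2 = (0.3339 - 0.3722i)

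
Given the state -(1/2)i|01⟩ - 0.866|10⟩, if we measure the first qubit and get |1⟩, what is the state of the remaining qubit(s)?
-|0⟩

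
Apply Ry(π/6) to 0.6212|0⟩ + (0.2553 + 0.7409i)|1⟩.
(0.534 - 0.1918i)|0⟩ + (0.4074 + 0.7157i)|1⟩

Ry(π/6) = [[cos(θ/2), −sin(θ/2)], [sin(θ/2), cos(θ/2)]]; θ = π/6, cos(θ/2) ≈ 0.965926, sin(θ/2) ≈ 0.258819.
With a = amp(|0⟩) = 0.6212 and b = amp(|1⟩) = (0.2553 + 0.7409i):
new amp(|0⟩) = (0.965926)·a + (-0.258819)·b = (0.534 - 0.1918i)
new amp(|1⟩) = (0.258819)·a + (0.965926)·b = (0.4074 + 0.7157i)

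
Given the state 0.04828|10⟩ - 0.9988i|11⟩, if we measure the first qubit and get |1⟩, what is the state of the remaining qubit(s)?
0.04828|0⟩ - 0.9988i|1⟩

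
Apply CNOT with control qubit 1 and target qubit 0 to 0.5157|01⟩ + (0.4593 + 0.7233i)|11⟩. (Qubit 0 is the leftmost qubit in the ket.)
(0.4593 + 0.7233i)|01⟩ + 0.5157|11⟩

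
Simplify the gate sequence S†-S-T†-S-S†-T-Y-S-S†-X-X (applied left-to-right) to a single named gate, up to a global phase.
Y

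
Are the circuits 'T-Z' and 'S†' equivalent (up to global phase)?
No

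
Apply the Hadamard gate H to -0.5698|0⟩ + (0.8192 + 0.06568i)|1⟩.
(0.1764 + 0.04644i)|0⟩ + (-0.9822 - 0.04644i)|1⟩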